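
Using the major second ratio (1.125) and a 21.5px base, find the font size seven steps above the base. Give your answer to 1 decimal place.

49.0px

21.5 × 1.125⁷ = 21.5 × 2.28070 ≈ 49.03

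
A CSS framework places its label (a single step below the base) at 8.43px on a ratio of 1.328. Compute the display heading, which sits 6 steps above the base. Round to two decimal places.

61.41px

8.43 × 1.328⁷ = 8.43 × 7.28428 ≈ 61.406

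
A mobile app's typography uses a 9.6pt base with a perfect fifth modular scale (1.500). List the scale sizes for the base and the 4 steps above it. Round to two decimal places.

Step 0: 9.6pt
Step 1: 9.6 × 1.500 = 14.40
Step 2: 9.6 × 1.500² = 21.60
Step 3: 9.6 × 1.500³ = 32.40
Step 4: 9.6 × 1.500⁴ = 48.60

9.60pt, 14.40pt, 21.60pt, 32.40pt, 48.60pt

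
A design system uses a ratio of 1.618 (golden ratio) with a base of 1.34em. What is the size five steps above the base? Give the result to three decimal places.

A modular type scale is a geometric sequence: sizeₙ = base × rⁿ.
1.34 × 1.618⁵ = 1.34 × 11.08901 ≈ 14.859

14.859em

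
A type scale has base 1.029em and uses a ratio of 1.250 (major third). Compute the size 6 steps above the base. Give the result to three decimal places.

Every step multiplies by the scale ratio.
1.029 × 1.250⁶ = 1.029 × 3.81470 ≈ 3.925

3.925em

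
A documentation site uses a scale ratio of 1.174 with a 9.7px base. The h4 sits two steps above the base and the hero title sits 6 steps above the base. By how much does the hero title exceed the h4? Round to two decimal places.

12.03px

Step 2: 9.7 × 1.174² = 13.3693px
Step 6: 9.7 × 1.174⁶ = 25.3969px
Difference: 25.3969 − 13.3693 = 12.0276px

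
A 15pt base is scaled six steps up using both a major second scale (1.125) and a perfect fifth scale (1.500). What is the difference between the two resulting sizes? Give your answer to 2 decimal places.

140.45pt

Major second: 15.0 × 1.125⁶ = 30.4093pt
Perfect fifth: 15.0 × 1.500⁶ = 170.8594pt
Difference: 170.8594 − 30.4093 = 140.4501pt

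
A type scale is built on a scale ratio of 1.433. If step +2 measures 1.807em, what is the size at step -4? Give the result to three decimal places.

0.209em

Moving from step +2 to step -4 is 6 steps down, so divide by r⁶.
1.807 ÷ 1.433⁶ = 1.807 ÷ 8.65919 ≈ 0.209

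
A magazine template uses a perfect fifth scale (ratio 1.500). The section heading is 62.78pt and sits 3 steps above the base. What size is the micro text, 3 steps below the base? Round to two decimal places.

5.51pt

62.78 ÷ 1.500⁶ = 62.78 ÷ 11.39062 ≈ 5.512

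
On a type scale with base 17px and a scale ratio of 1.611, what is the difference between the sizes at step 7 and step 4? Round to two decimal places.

Step 4: 17.0 × 1.611⁴ = 114.5067px
Step 7: 17.0 × 1.611⁷ = 478.7598px
Difference: 478.7598 − 114.5067 = 364.2531px

364.25px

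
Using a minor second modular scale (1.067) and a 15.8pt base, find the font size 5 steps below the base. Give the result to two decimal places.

Every step multiplies by the scale ratio.
15.8 ÷ 1.067⁵ = 15.8 ÷ 1.38300 ≈ 11.42

11.42pt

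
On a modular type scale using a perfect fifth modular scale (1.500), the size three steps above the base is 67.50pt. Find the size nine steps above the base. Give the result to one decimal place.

768.9pt

67.50 × 1.500⁶ = 67.50 × 11.39062 ≈ 768.867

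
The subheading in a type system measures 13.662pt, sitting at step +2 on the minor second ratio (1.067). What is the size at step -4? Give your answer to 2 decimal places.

9.26pt

Moving from step +2 to step -4 is 6 steps down, so divide by r⁶.
13.662 ÷ 1.067⁶ = 13.662 ÷ 1.47566 ≈ 9.258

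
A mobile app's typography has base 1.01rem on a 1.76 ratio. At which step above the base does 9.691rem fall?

1.76ⁿ = 9.691 / 1.01 = 9.5950
n = ln(9.5950) / ln(1.76) = 2.2612 / 0.5653 ≈ 4.00

4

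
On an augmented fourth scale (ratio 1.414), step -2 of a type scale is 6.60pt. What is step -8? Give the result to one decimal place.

The gap is -8 − (-2) = -6 steps, so the factor is 1.414^-6.
6.60 ÷ 1.414⁶ = 6.60 ÷ 7.99275 ≈ 0.826

0.8pt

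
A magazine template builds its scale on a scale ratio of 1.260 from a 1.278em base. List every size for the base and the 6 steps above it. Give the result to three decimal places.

Step 0: 1.278em
Step 1: 1.278 × 1.260 = 1.610
Step 2: 1.278 × 1.260² = 2.029
Step 3: 1.278 × 1.260³ = 2.556
Step 4: 1.278 × 1.260⁴ = 3.221
Step 5: 1.278 × 1.260⁵ = 4.059
Step 6: 1.278 × 1.260⁶ = 5.114

1.278em, 1.610em, 2.029em, 2.556em, 3.221em, 4.059em, 5.114em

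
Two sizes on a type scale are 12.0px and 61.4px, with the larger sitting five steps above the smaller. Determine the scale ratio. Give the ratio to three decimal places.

1.386

The ratio satisfies 12.0 × r⁵ = 61.4, so r = (61.4 / 12.0)^(1/5).
r = 5.1167^(1/5) ≈ 1.3861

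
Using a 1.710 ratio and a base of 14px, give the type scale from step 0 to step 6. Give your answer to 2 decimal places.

Step 0: 14px
Step 1: 14.0 × 1.710 = 23.94
Step 2: 14.0 × 1.710² = 40.94
Step 3: 14.0 × 1.710³ = 70.00
Step 4: 14.0 × 1.710⁴ = 119.71
Step 5: 14.0 × 1.710⁵ = 204.70
Step 6: 14.0 × 1.710⁶ = 350.03

14.00px, 23.94px, 40.94px, 70.00px, 119.71px, 204.70px, 350.03px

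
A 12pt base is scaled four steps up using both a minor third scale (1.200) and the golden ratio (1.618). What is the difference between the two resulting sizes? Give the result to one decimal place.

57.4pt

Minor third: 12.0 × 1.200⁴ = 24.883pt
Golden ratio: 12.0 × 1.618⁴ = 82.242pt
Difference: 82.242 − 24.883 = 57.359pt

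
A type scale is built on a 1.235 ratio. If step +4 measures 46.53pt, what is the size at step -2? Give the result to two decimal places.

The gap is -2 − (4) = -6 steps, so the factor is 1.235^-6.
46.53 ÷ 1.235⁶ = 46.53 ÷ 3.54815 ≈ 13.114

13.11pt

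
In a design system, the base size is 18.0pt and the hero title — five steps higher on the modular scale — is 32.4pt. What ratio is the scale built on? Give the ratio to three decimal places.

1.125

r⁵ = 32.4 / 18.0, so r = (32.4/18.0)^(1/5).
r = 1.8000^(1/5) ≈ 1.1247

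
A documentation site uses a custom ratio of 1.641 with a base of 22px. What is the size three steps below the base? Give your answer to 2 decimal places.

4.98px

Every step multiplies by the scale ratio.
22.0 ÷ 1.641³ = 22.0 ÷ 4.41902 ≈ 4.98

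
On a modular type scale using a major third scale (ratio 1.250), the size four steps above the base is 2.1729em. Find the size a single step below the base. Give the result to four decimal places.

0.7120em

2.1729 ÷ 1.250⁵ = 2.1729 ÷ 3.05176 ≈ 0.7120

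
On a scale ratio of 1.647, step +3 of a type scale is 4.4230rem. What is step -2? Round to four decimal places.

0.3650rem

4.4230 ÷ 1.647⁵ = 4.4230 ÷ 12.11903 ≈ 0.3650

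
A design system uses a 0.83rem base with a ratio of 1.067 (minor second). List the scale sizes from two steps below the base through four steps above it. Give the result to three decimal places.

Step -2: 0.83 ÷ 1.067² = 0.729
Step -1: 0.83 ÷ 1.067 = 0.778
Step 0: 0.83rem
Step 1: 0.83 × 1.067 = 0.886
Step 2: 0.83 × 1.067² = 0.945
Step 3: 0.83 × 1.067³ = 1.008
Step 4: 0.83 × 1.067⁴ = 1.076

0.729rem, 0.778rem, 0.830rem, 0.886rem, 0.945rem, 1.008rem, 1.076rem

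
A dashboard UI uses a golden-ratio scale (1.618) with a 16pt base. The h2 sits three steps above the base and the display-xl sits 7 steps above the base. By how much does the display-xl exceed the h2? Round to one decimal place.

Step 3: 16.0 × 1.618³ = 67.773pt
Step 7: 16.0 × 1.618⁷ = 464.483pt
Difference: 464.483 − 67.773 = 396.710pt

396.7pt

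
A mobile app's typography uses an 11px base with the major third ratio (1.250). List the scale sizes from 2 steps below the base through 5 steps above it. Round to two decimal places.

Step -2: 11.0 ÷ 1.250² = 7.04
Step -1: 11.0 ÷ 1.250 = 8.80
Step 0: 11px
Step 1: 11.0 × 1.250 = 13.75
Step 2: 11.0 × 1.250² = 17.19
Step 3: 11.0 × 1.250³ = 21.48
Step 4: 11.0 × 1.250⁴ = 26.86
Step 5: 11.0 × 1.250⁵ = 33.57

7.04px, 8.80px, 11.00px, 13.75px, 17.19px, 21.48px, 26.86px, 33.57px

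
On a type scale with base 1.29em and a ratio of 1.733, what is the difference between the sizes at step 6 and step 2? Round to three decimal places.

31.070em

Step 2: 1.29 × 1.733² = 3.87424em
Step 6: 1.29 × 1.733⁶ = 34.94468em
Difference: 34.94468 − 3.87424 = 31.07044em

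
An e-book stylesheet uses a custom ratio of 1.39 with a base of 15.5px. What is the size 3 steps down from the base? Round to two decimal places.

5.77px

Every step multiplies by the scale ratio.
15.5 ÷ 1.39³ = 15.5 ÷ 2.68562 ≈ 5.77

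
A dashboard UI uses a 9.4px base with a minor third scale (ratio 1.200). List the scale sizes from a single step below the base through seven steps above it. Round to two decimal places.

7.83px, 9.40px, 11.28px, 13.54px, 16.24px, 19.49px, 23.39px, 28.07px, 33.68px

Step -1: 9.4 ÷ 1.200 = 7.83
Step 0: 9.4px
Step 1: 9.4 × 1.200 = 11.28
Step 2: 9.4 × 1.200² = 13.54
Step 3: 9.4 × 1.200³ = 16.24
Step 4: 9.4 × 1.200⁴ = 19.49
Step 5: 9.4 × 1.200⁵ = 23.39
Step 6: 9.4 × 1.200⁶ = 28.07
Step 7: 9.4 × 1.200⁷ = 33.68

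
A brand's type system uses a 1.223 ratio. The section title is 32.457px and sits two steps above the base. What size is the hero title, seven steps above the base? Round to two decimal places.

88.81px

32.457 × 1.223⁵ = 32.457 × 2.73610 ≈ 88.806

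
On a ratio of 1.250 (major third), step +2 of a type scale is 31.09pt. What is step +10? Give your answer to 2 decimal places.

The gap is 10 − (2) = 8 steps, so the factor is 1.250^8.
31.09 × 1.250⁸ = 31.09 × 5.96046 ≈ 185.311

185.31pt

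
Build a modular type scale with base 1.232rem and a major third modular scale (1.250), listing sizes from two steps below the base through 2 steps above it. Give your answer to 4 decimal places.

Step -2: 1.232 ÷ 1.250² = 0.7885
Step -1: 1.232 ÷ 1.250 = 0.9856
Step 0: 1.232rem
Step 1: 1.232 × 1.250 = 1.5400
Step 2: 1.232 × 1.250² = 1.9250

0.7885rem, 0.9856rem, 1.2320rem, 1.5400rem, 1.9250rem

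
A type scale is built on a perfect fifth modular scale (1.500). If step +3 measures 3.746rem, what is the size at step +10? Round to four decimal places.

Moving from step +3 to step +10 is 7 steps up, so multiply by r⁷.
3.746 × 1.500⁷ = 3.746 × 17.08594 ≈ 64.0039

64.0039rem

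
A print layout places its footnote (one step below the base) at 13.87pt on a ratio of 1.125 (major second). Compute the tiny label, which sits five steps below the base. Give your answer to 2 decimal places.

Moving from step -1 to step -5 is 4 steps down, so divide by r⁴.
13.87 ÷ 1.125⁴ = 13.87 ÷ 1.60181 ≈ 8.659

8.66pt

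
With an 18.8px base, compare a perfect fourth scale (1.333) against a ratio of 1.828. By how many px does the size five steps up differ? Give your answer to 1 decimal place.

304.6px

Perfect fourth: 18.8 × 1.333⁵ = 79.124px
At 1.828: 18.8 × 1.828⁵ = 383.742px
Difference: 383.742 − 79.124 = 304.618px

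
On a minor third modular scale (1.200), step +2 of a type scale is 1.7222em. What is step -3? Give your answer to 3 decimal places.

1.7222 ÷ 1.200⁵ = 1.7222 ÷ 2.48832 ≈ 0.692

0.692em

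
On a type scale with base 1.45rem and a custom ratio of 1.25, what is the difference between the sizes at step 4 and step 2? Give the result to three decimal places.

Step 2: 1.45 × 1.25² = 2.26562rem
Step 4: 1.45 × 1.25⁴ = 3.54004rem
Difference: 3.54004 − 2.26562 = 1.27442rem

1.274rem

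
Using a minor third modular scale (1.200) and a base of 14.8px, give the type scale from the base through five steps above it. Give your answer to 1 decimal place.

Step 0: 14.8px
Step 1: 14.8 × 1.200 = 17.8
Step 2: 14.8 × 1.200² = 21.3
Step 3: 14.8 × 1.200³ = 25.6
Step 4: 14.8 × 1.200⁴ = 30.7
Step 5: 14.8 × 1.200⁵ = 36.8

14.8px, 17.8px, 21.3px, 25.6px, 30.7px, 36.8px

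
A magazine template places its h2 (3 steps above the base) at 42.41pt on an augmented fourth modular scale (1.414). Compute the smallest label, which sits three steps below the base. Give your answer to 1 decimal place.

The gap is -3 − (3) = -6 steps, so the factor is 1.414^-6.
42.41 ÷ 1.414⁶ = 42.41 ÷ 7.99275 ≈ 5.306

5.3pt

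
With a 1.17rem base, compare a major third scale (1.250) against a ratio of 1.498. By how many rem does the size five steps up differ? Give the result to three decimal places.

5.255rem

Major third: 1.17 × 1.250⁵ = 3.57056rem
At 1.498: 1.17 × 1.498⁵ = 8.82561rem
Difference: 8.82561 − 3.57056 = 5.25505rem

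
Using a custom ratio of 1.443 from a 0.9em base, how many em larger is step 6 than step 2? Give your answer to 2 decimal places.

6.25em

Step 2: 0.9 × 1.443² = 1.8740em
Step 6: 0.9 × 1.443⁶ = 8.1253em
Difference: 8.1253 − 1.8740 = 6.2513em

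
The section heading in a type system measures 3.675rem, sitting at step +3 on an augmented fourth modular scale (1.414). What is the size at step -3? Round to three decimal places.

0.460rem

3.675 ÷ 1.414⁶ = 3.675 ÷ 7.99275 ≈ 0.460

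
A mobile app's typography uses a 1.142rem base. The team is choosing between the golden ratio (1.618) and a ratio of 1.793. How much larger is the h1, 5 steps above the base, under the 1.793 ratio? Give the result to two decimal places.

Golden ratio: 1.142 × 1.618⁵ = 12.6636rem
At 1.793: 1.142 × 1.793⁵ = 21.1625rem
Difference: 21.1625 − 12.6636 = 8.4989rem

8.50rem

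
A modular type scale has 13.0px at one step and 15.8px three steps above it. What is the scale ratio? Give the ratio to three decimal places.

The ratio satisfies 13.0 × r³ = 15.8, so r = (15.8 / 13.0)^(1/3).
r = 1.2154^(1/3) ≈ 1.0672

1.067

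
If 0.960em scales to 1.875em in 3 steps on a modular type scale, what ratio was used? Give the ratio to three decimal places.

r³ = 1.875 / 0.960, so r = (1.875/0.960)^(1/3).
r = 1.9531^(1/3) ≈ 1.2500

1.250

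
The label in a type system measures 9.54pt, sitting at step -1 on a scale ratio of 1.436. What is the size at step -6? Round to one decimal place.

1.6pt

The gap is -6 − (-1) = -5 steps, so the factor is 1.436^-5.
9.54 ÷ 1.436⁵ = 9.54 ÷ 6.10622 ≈ 1.562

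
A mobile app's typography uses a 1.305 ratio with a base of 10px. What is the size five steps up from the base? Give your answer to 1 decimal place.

A modular type scale is a geometric sequence: sizeₙ = base × rⁿ.
10.0 × 1.305⁵ = 10.0 × 3.78488 ≈ 37.85

37.8px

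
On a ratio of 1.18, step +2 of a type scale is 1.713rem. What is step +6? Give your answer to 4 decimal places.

The gap is 6 − (2) = 4 steps, so the factor is 1.18^4.
1.713 × 1.18⁴ = 1.713 × 1.93878 ≈ 3.3211

3.3211rem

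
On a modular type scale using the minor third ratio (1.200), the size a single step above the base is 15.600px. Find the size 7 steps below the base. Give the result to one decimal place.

Moving from step +1 to step -7 is 8 steps down, so divide by r⁸.
15.600 ÷ 1.200⁸ = 15.600 ÷ 4.29982 ≈ 3.628

3.6px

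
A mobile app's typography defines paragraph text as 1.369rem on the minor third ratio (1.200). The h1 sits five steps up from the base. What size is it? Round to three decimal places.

3.407rem

Each step on a modular scale multiplies by the ratio, so the size n steps from the base is base × ratioⁿ.
1.369 × 1.200⁵ = 1.369 × 2.48832 ≈ 3.407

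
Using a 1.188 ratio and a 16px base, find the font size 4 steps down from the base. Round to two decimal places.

Every step multiplies by the scale ratio.
16.0 ÷ 1.188⁴ = 16.0 ÷ 1.99189 ≈ 8.03

8.03px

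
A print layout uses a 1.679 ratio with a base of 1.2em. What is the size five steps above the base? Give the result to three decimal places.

16.012em

Every step multiplies by the scale ratio.
1.2 × 1.679⁵ = 1.2 × 13.34300 ≈ 16.012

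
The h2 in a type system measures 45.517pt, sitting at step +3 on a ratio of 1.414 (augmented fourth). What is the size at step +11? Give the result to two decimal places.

Moving from step +3 to step +11 is 8 steps up, so multiply by r⁸.
45.517 × 1.414⁸ = 45.517 × 15.98068 ≈ 727.393

727.39pt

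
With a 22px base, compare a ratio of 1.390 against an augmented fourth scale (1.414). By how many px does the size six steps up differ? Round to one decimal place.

17.2px

At 1.390: 22.0 × 1.390⁶ = 158.676px
Augmented fourth: 22.0 × 1.414⁶ = 175.841px
Difference: 175.841 − 158.676 = 17.165px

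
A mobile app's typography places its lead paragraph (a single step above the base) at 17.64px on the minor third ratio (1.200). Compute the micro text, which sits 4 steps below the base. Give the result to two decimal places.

7.09px

The gap is -4 − (1) = -5 steps, so the factor is 1.200^-5.
17.64 ÷ 1.200⁵ = 17.64 ÷ 2.48832 ≈ 7.089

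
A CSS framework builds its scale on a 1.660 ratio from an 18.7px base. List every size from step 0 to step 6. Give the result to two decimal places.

18.70px, 31.04px, 51.53px, 85.54px, 142.00px, 235.71px, 391.28px

Step 0: 18.7px
Step 1: 18.7 × 1.660 = 31.04
Step 2: 18.7 × 1.660² = 51.53
Step 3: 18.7 × 1.660³ = 85.54
Step 4: 18.7 × 1.660⁴ = 142.00
Step 5: 18.7 × 1.660⁵ = 235.71
Step 6: 18.7 × 1.660⁶ = 391.28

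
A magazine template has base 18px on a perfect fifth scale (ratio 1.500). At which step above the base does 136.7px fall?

1.500ⁿ = 136.7 / 18 = 7.5944
n = ln(7.5944) / ln(1.500) = 2.0274 / 0.4055 ≈ 5.00

5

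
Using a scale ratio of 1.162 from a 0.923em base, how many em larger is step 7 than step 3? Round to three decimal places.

1.192em

Step 3: 0.923 × 1.162³ = 1.44817em
Step 7: 0.923 × 1.162⁷ = 2.64025em
Difference: 2.64025 − 1.44817 = 1.19208em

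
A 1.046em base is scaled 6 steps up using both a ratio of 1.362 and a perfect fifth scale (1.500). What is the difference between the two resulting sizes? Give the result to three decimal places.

At 1.362: 1.046 × 1.362⁶ = 6.67720em
Perfect fifth: 1.046 × 1.500⁶ = 11.91459em
Difference: 11.91459 − 6.67720 = 5.23739em

5.237em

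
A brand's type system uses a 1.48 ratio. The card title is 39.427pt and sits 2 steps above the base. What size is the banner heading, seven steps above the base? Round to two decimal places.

39.427 × 1.48⁵ = 39.427 × 7.10082 ≈ 279.964

279.96pt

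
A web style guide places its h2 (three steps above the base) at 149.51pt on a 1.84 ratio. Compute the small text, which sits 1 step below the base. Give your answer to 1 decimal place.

Moving from step +3 to step -1 is 4 steps down, so divide by r⁴.
149.51 ÷ 1.84⁴ = 149.51 ÷ 11.46229 ≈ 13.044

13.0pt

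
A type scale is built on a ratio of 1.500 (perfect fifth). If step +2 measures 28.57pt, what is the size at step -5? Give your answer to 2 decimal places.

Moving from step +2 to step -5 is 7 steps down, so divide by r⁷.
28.57 ÷ 1.500⁷ = 28.57 ÷ 17.08594 ≈ 1.672

1.67pt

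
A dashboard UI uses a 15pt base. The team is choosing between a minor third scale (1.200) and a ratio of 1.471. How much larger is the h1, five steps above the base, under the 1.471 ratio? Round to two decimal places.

Minor third: 15.0 × 1.200⁵ = 37.3248pt
At 1.471: 15.0 × 1.471⁵ = 103.3129pt
Difference: 103.3129 − 37.3248 = 65.9881pt

65.99pt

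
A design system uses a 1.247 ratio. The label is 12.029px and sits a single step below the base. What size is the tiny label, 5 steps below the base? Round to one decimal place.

The gap is -5 − (-1) = -4 steps, so the factor is 1.247^-4.
12.029 ÷ 1.247⁴ = 12.029 ÷ 2.41805 ≈ 4.975

5.0px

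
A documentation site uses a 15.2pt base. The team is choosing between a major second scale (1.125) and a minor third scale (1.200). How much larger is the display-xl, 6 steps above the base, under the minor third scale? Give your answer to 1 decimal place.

14.6pt

Major second: 15.2 × 1.125⁶ = 30.815pt
Minor third: 15.2 × 1.200⁶ = 45.387pt
Difference: 45.387 − 30.815 = 14.572pt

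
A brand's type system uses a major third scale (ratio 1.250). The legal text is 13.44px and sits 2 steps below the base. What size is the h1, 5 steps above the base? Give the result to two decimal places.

64.09px

The gap is 5 − (-2) = 7 steps, so the factor is 1.250^7.
13.44 × 1.250⁷ = 13.44 × 4.76837 ≈ 64.087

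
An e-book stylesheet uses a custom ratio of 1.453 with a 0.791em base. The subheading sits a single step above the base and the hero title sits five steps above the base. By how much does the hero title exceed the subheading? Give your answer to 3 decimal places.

3.973em

Step 1: 0.791 × 1.453 = 1.14932em
Step 5: 0.791 × 1.453⁵ = 5.12277em
Difference: 5.12277 − 1.14932 = 3.97345em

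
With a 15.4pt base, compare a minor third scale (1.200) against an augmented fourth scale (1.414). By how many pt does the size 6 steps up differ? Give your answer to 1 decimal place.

77.1pt

Minor third: 15.4 × 1.200⁶ = 45.984pt
Augmented fourth: 15.4 × 1.414⁶ = 123.088pt
Difference: 123.088 − 45.984 = 77.104pt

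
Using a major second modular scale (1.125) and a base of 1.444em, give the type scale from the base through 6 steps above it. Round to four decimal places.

Step 0: 1.444em
Step 1: 1.444 × 1.125 = 1.6245
Step 2: 1.444 × 1.125² = 1.8276
Step 3: 1.444 × 1.125³ = 2.0560
Step 4: 1.444 × 1.125⁴ = 2.3130
Step 5: 1.444 × 1.125⁵ = 2.6021
Step 6: 1.444 × 1.125⁶ = 2.9274

1.4440em, 1.6245em, 1.8276em, 2.0560em, 2.3130em, 2.6021em, 2.9274em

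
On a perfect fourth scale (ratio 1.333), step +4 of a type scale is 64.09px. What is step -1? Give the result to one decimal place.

15.2px

The gap is -1 − (4) = -5 steps, so the factor is 1.333^-5.
64.09 ÷ 1.333⁵ = 64.09 ÷ 4.20873 ≈ 15.228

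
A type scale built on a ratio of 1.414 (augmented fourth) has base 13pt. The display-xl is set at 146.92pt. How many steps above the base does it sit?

7

1.414ⁿ = 146.92 / 13 = 11.3015
n = ln(11.3015) / ln(1.414) = 2.4249 / 0.3464 ≈ 7.00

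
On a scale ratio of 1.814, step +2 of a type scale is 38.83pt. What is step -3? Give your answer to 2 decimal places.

The gap is -3 − (2) = -5 steps, so the factor is 1.814^-5.
38.83 ÷ 1.814⁵ = 38.83 ÷ 19.64203 ≈ 1.977

1.98pt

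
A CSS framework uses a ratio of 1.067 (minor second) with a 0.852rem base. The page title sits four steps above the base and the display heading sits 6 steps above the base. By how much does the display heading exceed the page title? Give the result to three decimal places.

0.153rem

Step 4: 0.852 × 1.067⁴ = 1.10433rem
Step 6: 0.852 × 1.067⁶ = 1.25726rem
Difference: 1.25726 − 1.10433 = 0.15293rem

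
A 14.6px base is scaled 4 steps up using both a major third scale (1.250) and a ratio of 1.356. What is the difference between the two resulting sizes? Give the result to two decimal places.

Major third: 14.6 × 1.250⁴ = 35.6445px
At 1.356: 14.6 × 1.356⁴ = 49.3619px
Difference: 49.3619 − 35.6445 = 13.7174px

13.72px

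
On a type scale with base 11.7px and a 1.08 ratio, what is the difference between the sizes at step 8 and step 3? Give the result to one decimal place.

Step 3: 11.7 × 1.08³ = 14.739px
Step 8: 11.7 × 1.08⁸ = 21.656px
Difference: 21.656 − 14.739 = 6.917px

6.9px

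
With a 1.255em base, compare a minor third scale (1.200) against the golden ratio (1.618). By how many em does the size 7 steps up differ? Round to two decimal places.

Minor third: 1.255 × 1.200⁷ = 4.4969em
Golden ratio: 1.255 × 1.618⁷ = 36.4329em
Difference: 36.4329 − 4.4969 = 31.9360em

31.94em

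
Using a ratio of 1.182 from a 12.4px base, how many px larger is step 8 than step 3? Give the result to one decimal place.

Step 3: 12.4 × 1.182³ = 20.477px
Step 8: 12.4 × 1.182⁸ = 47.246px
Difference: 47.246 − 20.477 = 26.769px

26.8px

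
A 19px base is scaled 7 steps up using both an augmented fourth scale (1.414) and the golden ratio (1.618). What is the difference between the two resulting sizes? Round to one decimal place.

336.8px

Augmented fourth: 19.0 × 1.414⁷ = 214.733px
Golden ratio: 19.0 × 1.618⁷ = 551.573px
Difference: 551.573 − 214.733 = 336.840px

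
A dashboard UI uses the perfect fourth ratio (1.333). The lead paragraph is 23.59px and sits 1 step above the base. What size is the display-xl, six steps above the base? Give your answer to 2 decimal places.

The gap is 6 − (1) = 5 steps, so the factor is 1.333^5.
23.59 × 1.333⁵ = 23.59 × 4.20873 ≈ 99.284

99.28px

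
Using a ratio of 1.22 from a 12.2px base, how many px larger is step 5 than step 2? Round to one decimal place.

Step 2: 12.2 × 1.22² = 18.158px
Step 5: 12.2 × 1.22⁵ = 32.973px
Difference: 32.973 − 18.158 = 14.815px

14.8px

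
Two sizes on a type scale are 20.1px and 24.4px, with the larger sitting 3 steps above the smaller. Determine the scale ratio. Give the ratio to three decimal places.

1.067

r³ = 24.4 / 20.1, so r = (24.4/20.1)^(1/3).
r = 1.2139^(1/3) ≈ 1.0668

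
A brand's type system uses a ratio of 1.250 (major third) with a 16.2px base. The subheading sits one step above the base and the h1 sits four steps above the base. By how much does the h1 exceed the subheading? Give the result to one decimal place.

Step 1: 16.2 × 1.250 = 20.250px
Step 4: 16.2 × 1.250⁴ = 39.551px
Difference: 39.551 − 20.250 = 19.301px

19.3px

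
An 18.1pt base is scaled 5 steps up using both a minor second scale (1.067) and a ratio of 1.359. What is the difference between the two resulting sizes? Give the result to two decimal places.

Minor second: 18.1 × 1.067⁵ = 25.0323pt
At 1.359: 18.1 × 1.359⁵ = 83.9027pt
Difference: 83.9027 − 25.0323 = 58.8704pt

58.87pt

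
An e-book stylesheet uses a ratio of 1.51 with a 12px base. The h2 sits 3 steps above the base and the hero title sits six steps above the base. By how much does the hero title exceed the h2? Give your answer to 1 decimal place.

100.9px

Step 3: 12.0 × 1.51³ = 41.315px
Step 6: 12.0 × 1.51⁶ = 142.247px
Difference: 142.247 − 41.315 = 100.932px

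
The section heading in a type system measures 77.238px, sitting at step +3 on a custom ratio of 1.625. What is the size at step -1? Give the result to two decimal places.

11.08px

The gap is -1 − (3) = -4 steps, so the factor is 1.625^-4.
77.238 ÷ 1.625⁴ = 77.238 ÷ 6.97290 ≈ 11.077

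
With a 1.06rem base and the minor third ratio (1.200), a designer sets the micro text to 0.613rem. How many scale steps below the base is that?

3

1.200ⁿ = 1.06 / 0.613 = 1.7292
n = ln(1.7292) / ln(1.200) = 0.5477 / 0.1823 ≈ 3.00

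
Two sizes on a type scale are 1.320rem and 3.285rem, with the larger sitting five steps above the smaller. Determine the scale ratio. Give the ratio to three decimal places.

1.200

r⁵ = 3.285 / 1.320, so r = (3.285/1.320)^(1/5).
r = 2.4886^(1/5) ≈ 1.2000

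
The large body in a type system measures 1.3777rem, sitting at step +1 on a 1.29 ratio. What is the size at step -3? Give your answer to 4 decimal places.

1.3777 ÷ 1.29⁴ = 1.3777 ÷ 2.76923 ≈ 0.4975

0.4975rem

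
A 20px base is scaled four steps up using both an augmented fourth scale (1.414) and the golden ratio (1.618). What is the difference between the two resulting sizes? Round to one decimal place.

Augmented fourth: 20.0 × 1.414⁴ = 79.952px
Golden ratio: 20.0 × 1.618⁴ = 137.071px
Difference: 137.071 − 79.952 = 57.119px

57.1px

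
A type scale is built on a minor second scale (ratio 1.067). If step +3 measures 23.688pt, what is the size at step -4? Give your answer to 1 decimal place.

15.0pt

The gap is -4 − (3) = -7 steps, so the factor is 1.067^-7.
23.688 ÷ 1.067⁷ = 23.688 ÷ 1.57453 ≈ 15.044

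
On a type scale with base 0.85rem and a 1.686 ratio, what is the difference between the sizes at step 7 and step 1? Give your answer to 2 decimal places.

31.48rem

Step 1: 0.85 × 1.686 = 1.4331rem
Step 7: 0.85 × 1.686⁷ = 32.9171rem
Difference: 32.9171 − 1.4331 = 31.4840rem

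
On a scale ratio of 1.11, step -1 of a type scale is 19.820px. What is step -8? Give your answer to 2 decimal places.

9.55px

19.820 ÷ 1.11⁷ = 19.820 ÷ 2.07616 ≈ 9.546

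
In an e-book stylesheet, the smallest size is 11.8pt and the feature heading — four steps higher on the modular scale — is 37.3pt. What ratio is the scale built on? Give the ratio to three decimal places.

The ratio satisfies 11.8 × r⁴ = 37.3, so r = (37.3 / 11.8)^(1/4).
r = 3.1610^(1/4) ≈ 1.3334

1.333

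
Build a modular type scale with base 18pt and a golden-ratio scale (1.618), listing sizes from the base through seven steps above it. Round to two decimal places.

Step 0: 18pt
Step 1: 18.0 × 1.618 = 29.12
Step 2: 18.0 × 1.618² = 47.12
Step 3: 18.0 × 1.618³ = 76.24
Step 4: 18.0 × 1.618⁴ = 123.36
Step 5: 18.0 × 1.618⁵ = 199.60
Step 6: 18.0 × 1.618⁶ = 322.96
Step 7: 18.0 × 1.618⁷ = 522.54

18.00pt, 29.12pt, 47.12pt, 76.24pt, 123.36pt, 199.60pt, 322.96pt, 522.54pt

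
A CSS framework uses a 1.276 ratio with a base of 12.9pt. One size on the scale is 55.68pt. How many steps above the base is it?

6

1.276ⁿ = 55.68 / 12.9 = 4.3163
n = ln(4.3163) / ln(1.276) = 1.4624 / 0.2437 ≈ 6.00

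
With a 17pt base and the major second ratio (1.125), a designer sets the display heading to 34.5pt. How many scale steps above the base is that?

1.125ⁿ = 34.5 / 17 = 2.0294
n = ln(2.0294) / ln(1.125) = 0.7077 / 0.1178 ≈ 6.01

6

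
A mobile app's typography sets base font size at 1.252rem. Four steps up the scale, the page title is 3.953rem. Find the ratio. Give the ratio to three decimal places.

The ratio satisfies 1.252 × r⁴ = 3.953, so r = (3.953 / 1.252)^(1/4).
r = 3.1573^(1/4) ≈ 1.3330

1.333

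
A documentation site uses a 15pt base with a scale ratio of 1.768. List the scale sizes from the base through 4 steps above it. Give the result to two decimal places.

Step 0: 15pt
Step 1: 15.0 × 1.768 = 26.52
Step 2: 15.0 × 1.768² = 46.89
Step 3: 15.0 × 1.768³ = 82.90
Step 4: 15.0 × 1.768⁴ = 146.56

15.00pt, 26.52pt, 46.89pt, 82.90pt, 146.56pt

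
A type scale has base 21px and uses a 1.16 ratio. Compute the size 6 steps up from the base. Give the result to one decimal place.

51.2px

Each step on a modular scale multiplies by the ratio, so the size n steps from the base is base × ratioⁿ.
21.0 × 1.16⁶ = 21.0 × 2.43640 ≈ 51.16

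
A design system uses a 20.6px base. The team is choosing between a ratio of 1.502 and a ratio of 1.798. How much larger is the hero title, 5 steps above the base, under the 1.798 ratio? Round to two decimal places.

229.62px

At 1.502: 20.6 × 1.502⁵ = 157.4769px
At 1.798: 20.6 × 1.798⁵ = 387.0933px
Difference: 387.0933 − 157.4769 = 229.6164px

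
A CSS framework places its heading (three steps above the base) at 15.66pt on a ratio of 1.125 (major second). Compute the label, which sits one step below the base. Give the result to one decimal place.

9.8pt

15.66 ÷ 1.125⁴ = 15.66 ÷ 1.60181 ≈ 9.776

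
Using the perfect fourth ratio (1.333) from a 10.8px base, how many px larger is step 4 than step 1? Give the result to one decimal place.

19.7px

Step 1: 10.8 × 1.333 = 14.396px
Step 4: 10.8 × 1.333⁴ = 34.099px
Difference: 34.099 − 14.396 = 19.703px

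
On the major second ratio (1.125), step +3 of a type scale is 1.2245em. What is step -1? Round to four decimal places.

Moving from step +3 to step -1 is 4 steps down, so divide by r⁴.
1.2245 ÷ 1.125⁴ = 1.2245 ÷ 1.60181 ≈ 0.7644

0.7644em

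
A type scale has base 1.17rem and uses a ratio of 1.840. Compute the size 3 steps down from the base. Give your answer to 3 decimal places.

A modular type scale is a geometric sequence: sizeₙ = base × rⁿ.
1.17 ÷ 1.840³ = 1.17 ÷ 6.22950 ≈ 0.188

0.188rem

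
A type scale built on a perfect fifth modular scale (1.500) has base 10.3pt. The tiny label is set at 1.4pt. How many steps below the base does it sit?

5

1.500ⁿ = 10.3 / 1.4 = 7.3571
n = ln(7.3571) / ln(1.500) = 1.9957 / 0.4055 ≈ 4.92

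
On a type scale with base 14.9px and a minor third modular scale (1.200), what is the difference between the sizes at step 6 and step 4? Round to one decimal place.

13.6px

Step 4: 14.9 × 1.200⁴ = 30.897px
Step 6: 14.9 × 1.200⁶ = 44.491px
Difference: 44.491 − 30.897 = 13.594px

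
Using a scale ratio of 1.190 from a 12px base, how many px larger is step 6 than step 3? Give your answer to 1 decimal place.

13.9px

Step 3: 12.0 × 1.190³ = 20.222px
Step 6: 12.0 × 1.190⁶ = 34.077px
Difference: 34.077 − 20.222 = 13.855px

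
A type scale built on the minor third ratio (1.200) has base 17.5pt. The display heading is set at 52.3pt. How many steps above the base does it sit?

6

1.200ⁿ = 52.3 / 17.5 = 2.9886
n = ln(2.9886) / ln(1.200) = 1.0948 / 0.1823 ≈ 6.00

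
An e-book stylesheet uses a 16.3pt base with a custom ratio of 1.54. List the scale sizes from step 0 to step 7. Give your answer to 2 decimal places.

Step 0: 16.3pt
Step 1: 16.3 × 1.54 = 25.10
Step 2: 16.3 × 1.54² = 38.66
Step 3: 16.3 × 1.54³ = 59.53
Step 4: 16.3 × 1.54⁴ = 91.68
Step 5: 16.3 × 1.54⁵ = 141.19
Step 6: 16.3 × 1.54⁶ = 217.43
Step 7: 16.3 × 1.54⁷ = 334.84

16.30pt, 25.10pt, 38.66pt, 59.53pt, 91.68pt, 141.19pt, 217.43pt, 334.84pt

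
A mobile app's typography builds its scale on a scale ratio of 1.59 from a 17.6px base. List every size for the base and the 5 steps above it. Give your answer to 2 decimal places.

17.60px, 27.98px, 44.49px, 70.75px, 112.49px, 178.85px

Step 0: 17.6px
Step 1: 17.6 × 1.59 = 27.98
Step 2: 17.6 × 1.59² = 44.49
Step 3: 17.6 × 1.59³ = 70.75
Step 4: 17.6 × 1.59⁴ = 112.49
Step 5: 17.6 × 1.59⁵ = 178.85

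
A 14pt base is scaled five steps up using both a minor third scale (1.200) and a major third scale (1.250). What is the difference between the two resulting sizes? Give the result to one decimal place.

Minor third: 14.0 × 1.200⁵ = 34.836pt
Major third: 14.0 × 1.250⁵ = 42.725pt
Difference: 42.725 − 34.836 = 7.889pt

7.9pt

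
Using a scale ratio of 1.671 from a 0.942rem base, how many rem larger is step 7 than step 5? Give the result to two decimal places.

22.00rem

Step 5: 0.942 × 1.671⁵ = 12.2725rem
Step 7: 0.942 × 1.671⁷ = 34.2678rem
Difference: 34.2678 − 12.2725 = 21.9953rem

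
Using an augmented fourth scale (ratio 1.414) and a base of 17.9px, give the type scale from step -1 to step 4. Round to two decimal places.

Step -1: 17.9 ÷ 1.414 = 12.66
Step 0: 17.9px
Step 1: 17.9 × 1.414 = 25.31
Step 2: 17.9 × 1.414² = 35.79
Step 3: 17.9 × 1.414³ = 50.61
Step 4: 17.9 × 1.414⁴ = 71.56

12.66px, 17.90px, 25.31px, 35.79px, 50.61px, 71.56px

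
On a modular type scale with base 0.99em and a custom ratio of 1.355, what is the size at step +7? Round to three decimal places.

8.303em

Each step on a modular scale multiplies by the ratio, so the size n steps from the base is base × ratioⁿ.
0.99 × 1.355⁷ = 0.99 × 8.38639 ≈ 8.303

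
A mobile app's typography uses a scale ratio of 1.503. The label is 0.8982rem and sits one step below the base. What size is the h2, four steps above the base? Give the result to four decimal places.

0.8982 × 1.503⁵ = 0.8982 × 7.66999 ≈ 6.8892

6.8892rem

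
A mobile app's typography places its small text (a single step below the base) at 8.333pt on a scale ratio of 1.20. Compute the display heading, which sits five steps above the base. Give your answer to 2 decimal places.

8.333 × 1.20⁶ = 8.333 × 2.98598 ≈ 24.882

24.88pt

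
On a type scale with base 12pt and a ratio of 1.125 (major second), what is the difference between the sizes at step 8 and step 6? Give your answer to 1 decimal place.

Step 6: 12.0 × 1.125⁶ = 24.327pt
Step 8: 12.0 × 1.125⁸ = 30.789pt
Difference: 30.789 − 24.327 = 6.462pt

6.5pt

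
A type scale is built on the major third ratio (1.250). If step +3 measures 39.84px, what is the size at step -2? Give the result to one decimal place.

Moving from step +3 to step -2 is 5 steps down, so divide by r⁵.
39.84 ÷ 1.250⁵ = 39.84 ÷ 3.05176 ≈ 13.055

13.1px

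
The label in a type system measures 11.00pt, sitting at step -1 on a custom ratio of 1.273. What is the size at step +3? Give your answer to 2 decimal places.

11.00 × 1.273⁴ = 11.00 × 2.62611 ≈ 28.887

28.89pt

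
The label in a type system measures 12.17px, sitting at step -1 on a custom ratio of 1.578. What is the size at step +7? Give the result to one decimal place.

467.9px

Moving from step -1 to step +7 is 8 steps up, so multiply by r⁸.
12.17 × 1.578⁸ = 12.17 × 38.44643 ≈ 467.893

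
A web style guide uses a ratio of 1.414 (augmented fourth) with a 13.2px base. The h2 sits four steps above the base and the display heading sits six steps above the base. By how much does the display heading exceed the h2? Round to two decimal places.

52.74px

Step 4: 13.2 × 1.414⁴ = 52.7681px
Step 6: 13.2 × 1.414⁶ = 105.5044px
Difference: 105.5044 − 52.7681 = 52.7363px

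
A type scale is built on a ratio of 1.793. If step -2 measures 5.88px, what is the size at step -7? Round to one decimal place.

0.3px

5.88 ÷ 1.793⁵ = 5.88 ÷ 18.53111 ≈ 0.317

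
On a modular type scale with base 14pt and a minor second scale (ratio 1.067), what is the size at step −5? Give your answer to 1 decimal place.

14.0 ÷ 1.067⁵ = 14.0 ÷ 1.38300 ≈ 10.12

10.1pt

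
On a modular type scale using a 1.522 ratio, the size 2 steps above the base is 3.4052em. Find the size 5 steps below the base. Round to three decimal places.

Moving from step +2 to step -5 is 7 steps down, so divide by r⁷.
3.4052 ÷ 1.522⁷ = 3.4052 ÷ 18.91919 ≈ 0.180

0.180em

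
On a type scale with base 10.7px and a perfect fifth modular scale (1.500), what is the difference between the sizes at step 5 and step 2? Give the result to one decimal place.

Step 2: 10.7 × 1.500² = 24.075px
Step 5: 10.7 × 1.500⁵ = 81.253px
Difference: 81.253 − 24.075 = 57.178px

57.2px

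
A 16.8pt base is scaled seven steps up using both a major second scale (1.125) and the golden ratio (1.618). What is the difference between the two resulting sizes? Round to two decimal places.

Major second: 16.8 × 1.125⁷ = 38.3157pt
Golden ratio: 16.8 × 1.618⁷ = 487.7069pt
Difference: 487.7069 − 38.3157 = 449.3912pt

449.39pt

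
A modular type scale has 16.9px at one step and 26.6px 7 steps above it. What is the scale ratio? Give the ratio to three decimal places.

1.067

The ratio satisfies 16.9 × r⁷ = 26.6, so r = (26.6 / 16.9)^(1/7).
r = 1.5740^(1/7) ≈ 1.0669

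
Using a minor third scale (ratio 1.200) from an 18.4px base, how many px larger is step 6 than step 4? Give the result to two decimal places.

Step 4: 18.4 × 1.200⁴ = 38.1542px
Step 6: 18.4 × 1.200⁶ = 54.9421px
Difference: 54.9421 − 38.1542 = 16.7879px

16.79px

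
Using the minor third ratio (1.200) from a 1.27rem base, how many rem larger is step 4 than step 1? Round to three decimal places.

Step 1: 1.27 × 1.200 = 1.52400rem
Step 4: 1.27 × 1.200⁴ = 2.63347rem
Difference: 2.63347 − 1.52400 = 1.10947rem

1.109rem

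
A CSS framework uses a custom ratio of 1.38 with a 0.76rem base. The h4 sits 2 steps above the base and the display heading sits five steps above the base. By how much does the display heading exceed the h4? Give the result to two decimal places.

2.36rem

Step 2: 0.76 × 1.38² = 1.4473rem
Step 5: 0.76 × 1.38⁵ = 3.8037rem
Difference: 3.8037 − 1.4473 = 2.3564rem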